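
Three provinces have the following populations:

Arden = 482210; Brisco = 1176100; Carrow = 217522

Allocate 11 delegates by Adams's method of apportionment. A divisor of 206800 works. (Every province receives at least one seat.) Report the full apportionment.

Arden 3, Brisco 6, Carrow 2

With modified divisor 206800: modified quotas Arden 2.332, Brisco 5.687, Carrow 1.052.
Rounding up: Arden 3, Brisco 6, Carrow 2 (total 11).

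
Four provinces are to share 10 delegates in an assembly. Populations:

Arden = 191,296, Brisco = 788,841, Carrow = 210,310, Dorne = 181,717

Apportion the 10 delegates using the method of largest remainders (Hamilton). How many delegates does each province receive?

Total 1372164; standard divisor 1372164/10 ≈ 137216.4.
Standard quotas: Arden 1.3941, Brisco 5.7489, Carrow 1.5327, Dorne 1.3243.
Lower quotas: Arden 1, Brisco 5, Carrow 1, Dorne 1 (sum 8, leaving 2 seats).
Remainders in descending order: Brisco 0.7489, Carrow 0.5327, Arden 0.3941, Dorne 0.3243.
Largest remainders: Brisco, Carrow receive the extra seats.

Arden 1; Brisco 6; Carrow 2; Dorne 1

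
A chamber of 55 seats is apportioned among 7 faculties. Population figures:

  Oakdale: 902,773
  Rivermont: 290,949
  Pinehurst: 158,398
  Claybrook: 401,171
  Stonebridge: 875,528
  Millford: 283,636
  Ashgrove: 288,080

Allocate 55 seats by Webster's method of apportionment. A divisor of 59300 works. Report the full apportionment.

Oakdale 15; Rivermont 5; Pinehurst 3; Claybrook 7; Stonebridge 15; Millford 5; Ashgrove 5

With modified divisor 59300: modified quotas Oakdale 15.224, Rivermont 4.906, Pinehurst 2.671, Claybrook 6.765, Stonebridge 14.764, Millford 4.783, Ashgrove 4.858.
Rounding to the nearest integer: Oakdale 15, Rivermont 5, Pinehurst 3, Claybrook 7, Stonebridge 15, Millford 5, Ashgrove 5 (total 55).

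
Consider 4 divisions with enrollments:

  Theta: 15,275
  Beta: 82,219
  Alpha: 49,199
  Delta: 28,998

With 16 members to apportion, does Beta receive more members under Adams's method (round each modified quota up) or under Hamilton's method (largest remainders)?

Adams: Theta 2, Beta 7, Alpha 4, Delta 3.
Hamilton: Theta 1, Beta 8, Alpha 4, Delta 3.
Beta gets 7 under Adams and 8 under Hamilton.

Hamilton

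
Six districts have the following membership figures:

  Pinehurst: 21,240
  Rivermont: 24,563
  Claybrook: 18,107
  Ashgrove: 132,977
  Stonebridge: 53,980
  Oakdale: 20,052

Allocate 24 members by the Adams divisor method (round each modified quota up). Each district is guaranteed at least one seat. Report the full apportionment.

Standard divisor 270919/24 ≈ 11288.292; standard quotas: Pinehurst 1.882, Rivermont 2.176, Claybrook 1.604, Ashgrove 11.780, Stonebridge 4.782, Oakdale 1.776.
Rounding up gives 2, 3, 2, 12, 5, 2 = 26 seats, so the divisor must be adjusted.
With modified divisor 12800: modified quotas Pinehurst 1.659, Rivermont 1.919, Claybrook 1.415, Ashgrove 10.389, Stonebridge 4.217, Oakdale 1.567.
Rounding up: Pinehurst 2, Rivermont 2, Claybrook 2, Ashgrove 11, Stonebridge 5, Oakdale 2 (total 24).

Pinehurst 2; Rivermont 2; Claybrook 2; Ashgrove 11; Stonebridge 5; Oakdale 2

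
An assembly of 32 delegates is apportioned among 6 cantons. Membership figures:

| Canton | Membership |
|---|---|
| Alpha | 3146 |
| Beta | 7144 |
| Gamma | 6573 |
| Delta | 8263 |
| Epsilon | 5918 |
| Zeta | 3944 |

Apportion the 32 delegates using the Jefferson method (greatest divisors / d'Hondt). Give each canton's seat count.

Standard divisor 34988/32 ≈ 1093.375; standard quotas: Alpha 2.877, Beta 6.534, Gamma 6.012, Delta 7.557, Epsilon 5.413, Zeta 3.607.
Rounding down gives 2, 6, 6, 7, 5, 3 = 29 seats, so the divisor must be adjusted.
With modified divisor 1000: modified quotas Alpha 3.146, Beta 7.144, Gamma 6.573, Delta 8.263, Epsilon 5.918, Zeta 3.944.
Rounding down: Alpha 3, Beta 7, Gamma 6, Delta 8, Epsilon 5, Zeta 3 (total 32).

Alpha 3, Beta 7, Gamma 6, Delta 8, Epsilon 5, Zeta 3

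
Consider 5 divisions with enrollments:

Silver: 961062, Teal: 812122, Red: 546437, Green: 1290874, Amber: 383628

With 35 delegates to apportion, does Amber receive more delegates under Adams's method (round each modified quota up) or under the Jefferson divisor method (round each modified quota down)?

Adams: Silver 8, Teal 7, Red 5, Green 11, Amber 4.
Jefferson: Silver 8, Teal 7, Red 5, Green 12, Amber 3.
Amber gets 4 under Adams and 3 under Jefferson.

Adams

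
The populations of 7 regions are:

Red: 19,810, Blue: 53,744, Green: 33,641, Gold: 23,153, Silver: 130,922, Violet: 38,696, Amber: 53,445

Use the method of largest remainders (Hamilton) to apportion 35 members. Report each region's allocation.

Standard divisor: 353411 ÷ 35 ≈ 10097.457.
Standard quotas: Red 1.9619, Blue 5.3225, Green 3.3316, Gold 2.2930, Silver 12.9658, Violet 3.8323, Amber 5.2929.
Lower quotas: Red 1, Blue 5, Green 3, Gold 2, Silver 12, Violet 3, Amber 5 (sum 31, leaving 4 seats).
Remainders in descending order: Silver 0.9658, Red 0.9619, Violet 0.8323, Green 0.3316, Blue 0.3225, Gold 0.2930, Amber 0.2929.
The surplus seats go to Silver, Red, Violet, Green.

Red=2; Blue=5; Green=4; Gold=2; Silver=13; Violet=4; Amber=5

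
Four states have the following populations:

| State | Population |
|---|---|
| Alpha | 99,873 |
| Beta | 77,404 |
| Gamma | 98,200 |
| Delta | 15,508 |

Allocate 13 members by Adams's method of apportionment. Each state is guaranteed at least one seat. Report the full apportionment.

Alpha 4, Beta 4, Gamma 4, Delta 1

Standard divisor 290985/13 ≈ 22383.462; standard quotas: Alpha 4.462, Beta 3.458, Gamma 4.387, Delta 0.693.
Rounding up gives 5, 4, 5, 1 = 15 seats, so the divisor must be adjusted.
With modified divisor 25400: modified quotas Alpha 3.932, Beta 3.047, Gamma 3.866, Delta 0.611.
Rounding up: Alpha 4, Beta 4, Gamma 4, Delta 1 (total 13).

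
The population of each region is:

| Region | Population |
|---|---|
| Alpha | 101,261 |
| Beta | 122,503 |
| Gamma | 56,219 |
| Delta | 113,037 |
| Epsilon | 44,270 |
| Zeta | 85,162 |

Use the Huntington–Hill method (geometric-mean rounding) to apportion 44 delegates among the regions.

With divisor 11924: modified quotas Alpha 8.492, Beta 10.274, Gamma 4.715, Delta 9.480, Epsilon 3.713, Zeta 7.142.
Geometric-mean thresholds: Alpha √(8·9)=8.485, Beta √(10·11)=10.488, Gamma √(4·5)=4.472, Delta √(9·10)=9.487, Epsilon √(3·4)=3.464, Zeta √(7·8)=7.483.
Each quota rounded against its threshold gives Alpha 9, Beta 10, Gamma 5, Delta 9, Epsilon 4, Zeta 7 (total 44).

Alpha 9; Beta 10; Gamma 5; Delta 9; Epsilon 4; Zeta 7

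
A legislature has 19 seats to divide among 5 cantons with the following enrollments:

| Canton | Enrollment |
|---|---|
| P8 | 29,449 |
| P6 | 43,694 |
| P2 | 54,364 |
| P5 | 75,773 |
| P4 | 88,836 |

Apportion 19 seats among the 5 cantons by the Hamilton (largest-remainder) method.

P8: 2; P6: 3; P2: 3; P5: 5; P4: 6

The standard divisor is 292116/19 ≈ 15374.526.
Standard quotas: P8 1.9154, P6 2.8420, P2 3.5360, P5 4.9285, P4 5.7781.
Lower quotas: P8 1, P6 2, P2 3, P5 4, P4 5 (sum 15, leaving 4 seats).
Remainders in descending order: P5 0.9285, P8 0.9154, P6 0.8420, P4 0.7781, P2 0.5360.
The surplus seats go to P5, P8, P6, P4.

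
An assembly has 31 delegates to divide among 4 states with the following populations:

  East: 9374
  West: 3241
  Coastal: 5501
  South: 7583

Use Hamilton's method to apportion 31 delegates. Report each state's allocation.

East 11, West 4, Coastal 7, South 9

The standard divisor is 25699/31 = 829.
Standard quotas: East 11.3076, West 3.9095, Coastal 6.6357, South 9.1472.
Lower quotas: East 11, West 3, Coastal 6, South 9 (sum 29, leaving 2 seats).
Remainders in descending order: West 0.9095, Coastal 0.6357, East 0.3076, South 0.1472.
Largest remainders: West, Coastal receive the extra seats.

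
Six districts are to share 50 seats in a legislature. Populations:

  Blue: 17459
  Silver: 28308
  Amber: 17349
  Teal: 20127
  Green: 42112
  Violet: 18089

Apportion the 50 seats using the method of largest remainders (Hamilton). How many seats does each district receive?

Total 143444; standard divisor 143444/50 ≈ 2868.88.
Standard quotas: Blue 6.0857, Silver 9.8673, Amber 6.0473, Teal 7.0156, Green 14.6789, Violet 6.3052.
Lower quotas: Blue 6, Silver 9, Amber 6, Teal 7, Green 14, Violet 6 (sum 48, leaving 2 seats).
Remainders in descending order: Silver 0.8673, Green 0.6789, Violet 0.3052, Blue 0.0857, Amber 0.0473, Teal 0.0156.
The surplus seats go to Silver, Green.

Blue 6, Silver 10, Amber 6, Teal 7, Green 15, Violet 6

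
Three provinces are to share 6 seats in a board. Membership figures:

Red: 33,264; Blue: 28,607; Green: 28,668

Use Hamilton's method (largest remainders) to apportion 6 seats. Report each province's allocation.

Standard divisor: 90539 ÷ 6 ≈ 15089.833.
Standard quotas: Red 2.2044, Blue 1.8958, Green 1.8998.
Lower quotas: Red 2, Blue 1, Green 1 (sum 4, leaving 2 seats).
Remainders in descending order: Green 0.8998, Blue 0.8958, Red 0.2044.
The surplus seats go to Green, Blue.

Red=2, Blue=2, Green=2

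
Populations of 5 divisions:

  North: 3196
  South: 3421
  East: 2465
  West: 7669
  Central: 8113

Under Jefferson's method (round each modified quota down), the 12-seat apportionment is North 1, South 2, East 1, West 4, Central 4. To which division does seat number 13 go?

Central

Priority for the next seat is population ÷ (current seats + 1).
Priorities: North 1598.000, South 1140.333, East 1232.500, West 1533.800, Central 1622.600.
Highest priority: Central.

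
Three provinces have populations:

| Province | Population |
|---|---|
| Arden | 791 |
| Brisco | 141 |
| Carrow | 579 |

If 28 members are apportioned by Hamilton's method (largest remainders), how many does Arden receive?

15

Standard divisor: 1511 ÷ 28 ≈ 53.964.
Standard quotas: Arden 14.658, Brisco 2.613, Carrow 10.729.
Lower quotas: Arden 14, Brisco 2, Carrow 10 (sum 26, leaving 2 seats).
Remainders in descending order: Carrow 0.729, Arden 0.658, Brisco 0.613.
The surplus seats go to Carrow, Arden.
Arden receives 15.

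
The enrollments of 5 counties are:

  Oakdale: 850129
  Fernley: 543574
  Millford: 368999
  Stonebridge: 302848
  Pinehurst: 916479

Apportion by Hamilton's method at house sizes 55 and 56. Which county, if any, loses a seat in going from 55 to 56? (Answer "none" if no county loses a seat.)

At 55 seats: Oakdale 16, Fernley 10, Millford 7, Stonebridge 5, Pinehurst 17.
At 56 seats: Oakdale 16, Fernley 10, Millford 7, Stonebridge 6, Pinehurst 17.
No county's allocation decreased.

none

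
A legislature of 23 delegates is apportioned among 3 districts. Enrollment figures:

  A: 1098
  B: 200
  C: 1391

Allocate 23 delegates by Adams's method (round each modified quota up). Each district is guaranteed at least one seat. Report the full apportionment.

Standard divisor 2689/23 ≈ 116.913; standard quotas: A 9.392, B 1.711, C 11.898.
Rounding up gives 10, 2, 12 = 24 seats, so the divisor must be adjusted.
With modified divisor 124: modified quotas A 8.855, B 1.613, C 11.218.
Rounding up: A 9, B 2, C 12 (total 23).

A 9, B 2, C 12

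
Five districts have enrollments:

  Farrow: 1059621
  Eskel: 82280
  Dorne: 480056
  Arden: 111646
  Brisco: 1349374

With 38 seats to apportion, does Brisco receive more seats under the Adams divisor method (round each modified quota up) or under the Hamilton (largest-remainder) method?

Hamilton

Adams: Farrow 13, Eskel 1, Dorne 6, Arden 2, Brisco 16.
Hamilton: Farrow 13, Eskel 1, Dorne 6, Arden 1, Brisco 17.
Brisco gets 16 under Adams and 17 under Hamilton.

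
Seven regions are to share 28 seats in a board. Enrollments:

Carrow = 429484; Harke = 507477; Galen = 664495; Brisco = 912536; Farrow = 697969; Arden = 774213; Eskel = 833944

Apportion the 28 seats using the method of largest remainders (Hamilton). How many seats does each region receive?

The standard divisor is 4820118/28 ≈ 172147.071.
Standard quotas: Carrow 2.4949, Harke 2.9479, Galen 3.8600, Brisco 5.3009, Farrow 4.0545, Arden 4.4974, Eskel 4.8444.
Lower quotas: Carrow 2, Harke 2, Galen 3, Brisco 5, Farrow 4, Arden 4, Eskel 4 (sum 24, leaving 4 seats).
Remainders in descending order: Harke 0.9479, Galen 0.8600, Eskel 0.8444, Arden 0.4974, Carrow 0.4949, Brisco 0.3009, Farrow 0.0545.
The surplus seats go to Harke, Galen, Eskel, Arden.

Carrow 2, Harke 3, Galen 4, Brisco 5, Farrow 4, Arden 5, Eskel 5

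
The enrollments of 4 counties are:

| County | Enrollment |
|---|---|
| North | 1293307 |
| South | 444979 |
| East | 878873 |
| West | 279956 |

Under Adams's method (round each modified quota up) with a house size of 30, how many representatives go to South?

Standard divisor 2897115/30 ≈ 96570.5; standard quotas: North 13.392, South 4.608, East 9.101, West 2.899.
Rounding up gives 14, 5, 10, 3 = 32 seats, so the divisor must be adjusted.
With modified divisor 103600: modified quotas North 12.484, South 4.295, East 8.483, West 2.702.
Rounding up: North 13, South 5, East 9, West 3 (total 30).
South receives 5.

5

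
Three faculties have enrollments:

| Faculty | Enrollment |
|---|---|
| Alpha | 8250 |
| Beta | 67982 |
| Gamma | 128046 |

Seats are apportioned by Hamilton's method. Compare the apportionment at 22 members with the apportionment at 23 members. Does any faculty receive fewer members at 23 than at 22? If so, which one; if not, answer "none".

At 22 seats: Alpha 1, Beta 7, Gamma 14.
At 23 seats: Alpha 1, Beta 8, Gamma 14.
No faculty's allocation decreased.

none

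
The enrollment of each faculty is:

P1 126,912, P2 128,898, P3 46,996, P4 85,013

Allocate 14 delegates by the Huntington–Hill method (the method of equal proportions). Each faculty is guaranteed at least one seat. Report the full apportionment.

P1: 4, P2: 5, P3: 2, P4: 3

With divisor 28600: modified quotas P1 4.437, P2 4.507, P3 1.643, P4 2.972.
Geometric-mean thresholds: P1 √(4·5)=4.472, P2 √(4·5)=4.472, P3 √(1·2)=1.414, P4 √(2·3)=2.449.
Each quota rounded against its threshold gives P1 4, P2 5, P3 2, P4 3 (total 14).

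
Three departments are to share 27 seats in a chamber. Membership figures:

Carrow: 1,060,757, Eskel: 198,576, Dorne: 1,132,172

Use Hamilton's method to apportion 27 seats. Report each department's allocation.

Standard divisor: 2391505 ÷ 27 ≈ 88574.259.
Standard quotas: Carrow 11.9759, Eskel 2.2419, Dorne 12.7822.
Lower quotas: Carrow 11, Eskel 2, Dorne 12 (sum 25, leaving 2 seats).
Remainders in descending order: Carrow 0.9759, Dorne 0.7822, Eskel 0.2419.
Largest remainders: Carrow, Dorne receive the extra seats.

Carrow 12, Eskel 2, Dorne 13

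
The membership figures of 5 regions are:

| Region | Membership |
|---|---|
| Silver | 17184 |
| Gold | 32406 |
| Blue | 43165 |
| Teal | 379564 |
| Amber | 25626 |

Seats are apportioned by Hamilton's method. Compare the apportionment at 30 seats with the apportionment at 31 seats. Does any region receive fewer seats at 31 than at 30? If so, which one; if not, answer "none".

none

At 30 seats: Silver 1, Gold 2, Blue 3, Teal 23, Amber 1.
At 31 seats: Silver 1, Gold 2, Blue 3, Teal 24, Amber 1.
No region's allocation decreased.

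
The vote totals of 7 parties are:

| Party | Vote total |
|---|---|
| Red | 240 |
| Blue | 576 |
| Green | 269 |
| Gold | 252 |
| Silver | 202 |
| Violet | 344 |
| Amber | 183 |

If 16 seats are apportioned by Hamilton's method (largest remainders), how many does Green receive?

Total 2066; standard divisor 2066/16 ≈ 129.125.
Standard quotas: Red 1.859, Blue 4.461, Green 2.083, Gold 1.952, Silver 1.564, Violet 2.664, Amber 1.417.
Lower quotas: Red 1, Blue 4, Green 2, Gold 1, Silver 1, Violet 2, Amber 1 (sum 12, leaving 4 seats).
Remainders in descending order: Gold 0.952, Red 0.859, Violet 0.664, Silver 0.564, Blue 0.461, Amber 0.417, Green 0.083.
Largest remainders: Gold, Red, Violet, Silver receive the extra seats.
Green receives 2.

2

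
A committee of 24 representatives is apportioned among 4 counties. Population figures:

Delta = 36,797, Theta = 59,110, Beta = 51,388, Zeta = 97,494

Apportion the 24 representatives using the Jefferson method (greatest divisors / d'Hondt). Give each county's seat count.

Delta: 3, Theta: 6, Beta: 5, Zeta: 10

Standard divisor 244789/24 ≈ 10199.542; standard quotas: Delta 3.608, Theta 5.795, Beta 5.038, Zeta 9.559.
Rounding down gives 3, 5, 5, 9 = 22 seats, so the divisor must be adjusted.
With modified divisor 9500: modified quotas Delta 3.873, Theta 6.222, Beta 5.409, Zeta 10.263.
Rounding down: Delta 3, Theta 6, Beta 5, Zeta 10 (total 24).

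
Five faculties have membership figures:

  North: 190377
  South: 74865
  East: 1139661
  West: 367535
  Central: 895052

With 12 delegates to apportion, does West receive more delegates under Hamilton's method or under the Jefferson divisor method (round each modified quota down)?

Hamilton: North 1, South 0, East 5, West 2, Central 4.
Jefferson: North 1, South 0, East 6, West 1, Central 4.
West gets 2 under Hamilton and 1 under Jefferson.

Hamilton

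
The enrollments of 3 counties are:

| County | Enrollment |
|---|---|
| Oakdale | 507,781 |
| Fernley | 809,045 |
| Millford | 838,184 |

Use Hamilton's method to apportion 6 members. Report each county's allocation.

Oakdale=2; Fernley=2; Millford=2

Standard divisor: 2155010 ÷ 6 ≈ 359168.333.
Standard quotas: Oakdale 1.4138, Fernley 2.2526, Millford 2.3337.
Lower quotas: Oakdale 1, Fernley 2, Millford 2 (sum 5, leaving 1 seat).
Remainders in descending order: Oakdale 0.4138, Millford 0.3337, Fernley 0.2526.
Largest remainder: Oakdale receives the extra seat.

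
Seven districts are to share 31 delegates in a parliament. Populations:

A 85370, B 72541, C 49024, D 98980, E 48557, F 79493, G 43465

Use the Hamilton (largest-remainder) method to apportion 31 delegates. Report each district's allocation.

A: 6, B: 5, C: 3, D: 6, E: 3, F: 5, G: 3

Total 477430; standard divisor 477430/31 ≈ 15400.968.
Standard quotas: A 5.5432, B 4.7102, C 3.1832, D 6.4269, E 3.1529, F 5.1616, G 2.8222.
Lower quotas: A 5, B 4, C 3, D 6, E 3, F 5, G 2 (sum 28, leaving 3 seats).
Remainders in descending order: G 0.8222, B 0.7102, A 0.5432, D 0.4269, C 0.1832, F 0.1616, E 0.1529.
The surplus seats go to G, B, A.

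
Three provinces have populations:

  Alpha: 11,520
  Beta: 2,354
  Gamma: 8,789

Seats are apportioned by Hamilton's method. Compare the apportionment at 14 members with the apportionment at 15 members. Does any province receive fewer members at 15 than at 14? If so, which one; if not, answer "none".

At 14 seats: Alpha 7, Beta 2, Gamma 5.
At 15 seats: Alpha 8, Beta 1, Gamma 6.
Beta drops from 2 to 1.

Beta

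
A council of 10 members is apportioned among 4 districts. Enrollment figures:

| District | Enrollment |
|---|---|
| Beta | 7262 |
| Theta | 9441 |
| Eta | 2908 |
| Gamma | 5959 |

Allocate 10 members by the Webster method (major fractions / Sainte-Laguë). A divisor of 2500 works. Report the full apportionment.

With modified divisor 2500: modified quotas Beta 2.905, Theta 3.776, Eta 1.163, Gamma 2.384.
Rounding to the nearest integer: Beta 3, Theta 4, Eta 1, Gamma 2 (total 10).

Beta: 3, Theta: 4, Eta: 1, Gamma: 2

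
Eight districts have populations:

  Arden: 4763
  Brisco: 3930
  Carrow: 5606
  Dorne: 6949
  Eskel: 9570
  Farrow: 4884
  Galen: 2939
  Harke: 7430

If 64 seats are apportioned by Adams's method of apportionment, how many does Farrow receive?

Standard divisor 46071/64 ≈ 719.859; standard quotas: Arden 6.617, Brisco 5.459, Carrow 7.788, Dorne 9.653, Eskel 13.294, Farrow 6.785, Galen 4.083, Harke 10.321.
Rounding up gives 7, 6, 8, 10, 14, 7, 5, 11 = 68 seats, so the divisor must be adjusted.
With modified divisor 780: modified quotas Arden 6.106, Brisco 5.038, Carrow 7.187, Dorne 8.909, Eskel 12.269, Farrow 6.262, Galen 3.768, Harke 9.526.
Rounding up: Arden 7, Brisco 6, Carrow 8, Dorne 9, Eskel 13, Farrow 7, Galen 4, Harke 10 (total 64).
Farrow receives 7.

7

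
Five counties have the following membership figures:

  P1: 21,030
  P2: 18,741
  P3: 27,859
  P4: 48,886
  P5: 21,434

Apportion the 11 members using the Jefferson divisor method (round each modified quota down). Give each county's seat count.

Standard divisor 137950/11 ≈ 12540.909; standard quotas: P1 1.677, P2 1.494, P3 2.221, P4 3.898, P5 1.709.
Rounding down gives 1, 1, 2, 3, 1 = 8 seats, so the divisor must be adjusted.
With modified divisor 10100: modified quotas P1 2.082, P2 1.856, P3 2.758, P4 4.840, P5 2.122.
Rounding down: P1 2, P2 1, P3 2, P4 4, P5 2 (total 11).

P1 2; P2 1; P3 2; P4 4; P5 2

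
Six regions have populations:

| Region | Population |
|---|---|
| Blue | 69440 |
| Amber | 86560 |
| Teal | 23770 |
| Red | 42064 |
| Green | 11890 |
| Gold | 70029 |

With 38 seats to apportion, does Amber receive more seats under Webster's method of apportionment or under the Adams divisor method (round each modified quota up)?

Webster: Blue 9, Amber 11, Teal 3, Red 5, Green 1, Gold 9.
Adams: Blue 9, Amber 10, Teal 3, Red 5, Green 2, Gold 9.
Amber gets 11 under Webster and 10 under Adams.

Webster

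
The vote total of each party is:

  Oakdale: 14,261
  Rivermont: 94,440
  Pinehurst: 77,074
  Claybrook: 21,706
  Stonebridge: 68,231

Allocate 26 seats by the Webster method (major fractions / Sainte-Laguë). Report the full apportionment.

Oakdale 1, Rivermont 9, Pinehurst 7, Claybrook 2, Stonebridge 7

Standard divisor 275712/26 ≈ 10604.308; standard quotas: Oakdale 1.345, Rivermont 8.906, Pinehurst 7.268, Claybrook 2.047, Stonebridge 6.434.
Rounding to the nearest integer gives 1, 9, 7, 2, 6 = 25 seats, so the divisor must be adjusted.
With modified divisor 10400: modified quotas Oakdale 1.371, Rivermont 9.081, Pinehurst 7.411, Claybrook 2.087, Stonebridge 6.561.
Rounding to the nearest integer: Oakdale 1, Rivermont 9, Pinehurst 7, Claybrook 2, Stonebridge 7 (total 26).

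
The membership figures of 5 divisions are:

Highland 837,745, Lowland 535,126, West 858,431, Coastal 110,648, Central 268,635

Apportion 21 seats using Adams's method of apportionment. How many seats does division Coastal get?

Standard divisor 2610585/21 ≈ 124313.571; standard quotas: Highland 6.739, Lowland 4.305, West 6.905, Coastal 0.890, Central 2.161.
Rounding up gives 7, 5, 7, 1, 3 = 23 seats, so the divisor must be adjusted.
With modified divisor 137000: modified quotas Highland 6.115, Lowland 3.906, West 6.266, Coastal 0.808, Central 1.961.
Rounding up: Highland 7, Lowland 4, West 7, Coastal 1, Central 2 (total 21).
Coastal receives 1.

1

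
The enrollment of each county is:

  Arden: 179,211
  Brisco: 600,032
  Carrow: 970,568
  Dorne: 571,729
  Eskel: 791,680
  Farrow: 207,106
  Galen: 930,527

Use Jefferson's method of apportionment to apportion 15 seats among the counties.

Arden: 0, Brisco: 2, Carrow: 4, Dorne: 2, Eskel: 3, Farrow: 0, Galen: 4

Standard divisor 4250853/15 ≈ 283390.2; standard quotas: Arden 0.632, Brisco 2.117, Carrow 3.425, Dorne 2.017, Eskel 2.794, Farrow 0.731, Galen 3.284.
Rounding down gives 0, 2, 3, 2, 2, 0, 3 = 12 seats, so the divisor must be adjusted.
With modified divisor 219900: modified quotas Arden 0.815, Brisco 2.729, Carrow 4.414, Dorne 2.600, Eskel 3.600, Farrow 0.942, Galen 4.232.
Rounding down: Arden 0, Brisco 2, Carrow 4, Dorne 2, Eskel 3, Farrow 0, Galen 4 (total 15).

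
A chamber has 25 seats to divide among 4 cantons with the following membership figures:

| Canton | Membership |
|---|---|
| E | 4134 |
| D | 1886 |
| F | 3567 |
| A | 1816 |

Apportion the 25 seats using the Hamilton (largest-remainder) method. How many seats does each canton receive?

Total 11403; standard divisor 11403/25 ≈ 456.12.
Standard quotas: E 9.063, D 4.135, F 7.820, A 3.981.
Lower quotas: E 9, D 4, F 7, A 3 (sum 23, leaving 2 seats).
Remainders in descending order: A 0.981, F 0.820, D 0.135, E 0.063.
The surplus seats go to A, F.

E 9, D 4, F 8, A 4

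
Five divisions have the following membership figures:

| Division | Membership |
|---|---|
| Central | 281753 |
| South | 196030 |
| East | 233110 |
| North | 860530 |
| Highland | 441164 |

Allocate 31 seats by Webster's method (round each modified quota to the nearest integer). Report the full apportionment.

Standard divisor 2012587/31 ≈ 64922.161; standard quotas: Central 4.340, South 3.019, East 3.591, North 13.255, Highland 6.795.
Rounding to the nearest integer gives Central 4, South 3, East 4, North 13, Highland 7 — total 31, matching the house size, so no adjustment is needed.

Central: 4, South: 3, East: 4, North: 13, Highland: 7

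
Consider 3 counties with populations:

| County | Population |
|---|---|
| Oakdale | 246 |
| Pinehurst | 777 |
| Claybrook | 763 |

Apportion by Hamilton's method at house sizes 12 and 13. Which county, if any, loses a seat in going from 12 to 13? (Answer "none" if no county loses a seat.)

At 12 seats: Oakdale 2, Pinehurst 5, Claybrook 5.
At 13 seats: Oakdale 2, Pinehurst 6, Claybrook 5.
No county's allocation decreased.

none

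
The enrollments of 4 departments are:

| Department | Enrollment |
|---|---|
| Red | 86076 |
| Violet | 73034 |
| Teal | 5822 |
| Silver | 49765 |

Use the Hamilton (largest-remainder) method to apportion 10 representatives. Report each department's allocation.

Red 4; Violet 4; Teal 0; Silver 2

The standard divisor is 214697/10 ≈ 21469.7.
Standard quotas: Red 4.0092, Violet 3.4017, Teal 0.2712, Silver 2.3179.
Lower quotas: Red 4, Violet 3, Teal 0, Silver 2 (sum 9, leaving 1 seat).
Remainders in descending order: Violet 0.4017, Silver 0.3179, Teal 0.2712, Red 0.0092.
Largest remainder: Violet receives the extra seat.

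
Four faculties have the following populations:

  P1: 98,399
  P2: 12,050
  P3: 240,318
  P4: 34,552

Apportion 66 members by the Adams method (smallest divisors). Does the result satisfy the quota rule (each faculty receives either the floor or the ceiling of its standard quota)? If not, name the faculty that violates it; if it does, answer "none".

Standard quotas: P1 16.854, P2 2.064, P3 41.163, P4 5.918.
Adams allocation: P1 17, P2 3, P3 40, P4 6.
P3 has quota 41.163 (lower 41, upper 42) but receives 40 — outside the quota interval.

P3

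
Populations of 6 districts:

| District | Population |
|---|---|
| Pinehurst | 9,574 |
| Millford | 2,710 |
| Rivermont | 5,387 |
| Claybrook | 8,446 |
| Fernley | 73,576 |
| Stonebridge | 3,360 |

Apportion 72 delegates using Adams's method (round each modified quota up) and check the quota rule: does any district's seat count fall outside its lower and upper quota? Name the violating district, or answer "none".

Standard quotas: Pinehurst 6.689, Millford 1.893, Rivermont 3.764, Claybrook 5.901, Fernley 51.405, Stonebridge 2.348.
Adams allocation: Pinehurst 7, Millford 2, Rivermont 4, Claybrook 6, Fernley 50, Stonebridge 3.
Fernley has quota 51.405 (lower 51, upper 52) but receives 50 — outside the quota interval.

Fernley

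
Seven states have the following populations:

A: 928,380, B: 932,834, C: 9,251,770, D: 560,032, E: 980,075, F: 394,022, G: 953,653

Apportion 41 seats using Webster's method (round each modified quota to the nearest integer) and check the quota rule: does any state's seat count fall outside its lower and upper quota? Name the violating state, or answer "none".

C

Standard quotas: A 2.719, B 2.732, C 27.093, D 1.640, E 2.870, F 1.154, G 2.793.
Webster allocation: A 3, B 3, C 26, D 2, E 3, F 1, G 3.
C has quota 27.093 (lower 27, upper 28) but receives 26 — outside the quota interval.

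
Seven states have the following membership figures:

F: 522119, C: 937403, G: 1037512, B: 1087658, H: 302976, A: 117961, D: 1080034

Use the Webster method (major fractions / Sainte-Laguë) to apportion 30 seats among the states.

Standard divisor 5085663/30 ≈ 169522.1; standard quotas: F 3.080, C 5.530, G 6.120, B 6.416, H 1.787, A 0.696, D 6.371.
Rounding to the nearest integer gives F 3, C 6, G 6, B 6, H 2, A 1, D 6 — total 30, matching the house size, so no adjustment is needed.

F 3, C 6, G 6, B 6, H 2, A 1, D 6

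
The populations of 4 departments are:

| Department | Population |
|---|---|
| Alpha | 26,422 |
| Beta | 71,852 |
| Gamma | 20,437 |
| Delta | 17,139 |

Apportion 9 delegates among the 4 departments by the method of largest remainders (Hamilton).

Total 135850; standard divisor 135850/9 ≈ 15094.444.
Standard quotas: Alpha 1.7504, Beta 4.7602, Gamma 1.3539, Delta 1.1355.
Lower quotas: Alpha 1, Beta 4, Gamma 1, Delta 1 (sum 7, leaving 2 seats).
Remainders in descending order: Beta 0.7602, Alpha 0.7504, Gamma 0.3539, Delta 0.1355.
The surplus seats go to Beta, Alpha.

Alpha 2, Beta 5, Gamma 1, Delta 1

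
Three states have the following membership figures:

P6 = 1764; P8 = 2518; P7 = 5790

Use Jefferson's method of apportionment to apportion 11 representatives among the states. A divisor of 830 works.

P6 2, P8 3, P7 6

With modified divisor 830: modified quotas P6 2.125, P8 3.034, P7 6.976.
Rounding down: P6 2, P8 3, P7 6 (total 11).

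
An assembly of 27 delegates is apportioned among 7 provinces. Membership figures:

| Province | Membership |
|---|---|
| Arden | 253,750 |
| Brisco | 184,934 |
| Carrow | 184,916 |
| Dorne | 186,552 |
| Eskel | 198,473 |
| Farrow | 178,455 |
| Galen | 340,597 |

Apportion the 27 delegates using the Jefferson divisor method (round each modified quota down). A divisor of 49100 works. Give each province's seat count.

Arden 5; Brisco 3; Carrow 3; Dorne 3; Eskel 4; Farrow 3; Galen 6

With modified divisor 49100: modified quotas Arden 5.168, Brisco 3.766, Carrow 3.766, Dorne 3.799, Eskel 4.042, Farrow 3.635, Galen 6.937.
Rounding down: Arden 5, Brisco 3, Carrow 3, Dorne 3, Eskel 4, Farrow 3, Galen 6 (total 27).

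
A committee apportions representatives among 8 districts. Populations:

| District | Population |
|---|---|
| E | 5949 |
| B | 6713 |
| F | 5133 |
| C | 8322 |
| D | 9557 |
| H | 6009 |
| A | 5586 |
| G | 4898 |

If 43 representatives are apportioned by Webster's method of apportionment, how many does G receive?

Standard divisor 52167/43 ≈ 1213.186; standard quotas: E 4.904, B 5.533, F 4.231, C 6.860, D 7.878, H 4.953, A 4.604, G 4.037.
Rounding to the nearest integer gives 5, 6, 4, 7, 8, 5, 5, 4 = 44 seats, so the divisor must be adjusted.
With modified divisor 1230: modified quotas E 4.837, B 5.458, F 4.173, C 6.766, D 7.770, H 4.885, A 4.541, G 3.982.
Rounding to the nearest integer: E 5, B 5, F 4, C 7, D 8, H 5, A 5, G 4 (total 43).
G receives 4.

4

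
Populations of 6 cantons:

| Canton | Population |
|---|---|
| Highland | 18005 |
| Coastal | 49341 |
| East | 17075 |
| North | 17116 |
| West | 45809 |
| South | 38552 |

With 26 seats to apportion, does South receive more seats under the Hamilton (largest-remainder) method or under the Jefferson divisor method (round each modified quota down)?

Hamilton: Highland 3, Coastal 7, East 2, North 2, West 7, South 5.
Jefferson: Highland 2, Coastal 7, East 2, North 2, West 7, South 6.
South gets 5 under Hamilton and 6 under Jefferson.

Jefferson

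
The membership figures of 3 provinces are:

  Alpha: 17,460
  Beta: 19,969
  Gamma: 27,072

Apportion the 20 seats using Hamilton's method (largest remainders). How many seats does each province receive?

Alpha 6, Beta 6, Gamma 8

Standard divisor: 64501 ÷ 20 ≈ 3225.05.
Standard quotas: Alpha 5.4139, Beta 6.1918, Gamma 8.3943.
Lower quotas: Alpha 5, Beta 6, Gamma 8 (sum 19, leaving 1 seat).
Remainders in descending order: Alpha 0.4139, Gamma 0.3943, Beta 0.1918.
Largest remainder: Alpha receives the extra seat.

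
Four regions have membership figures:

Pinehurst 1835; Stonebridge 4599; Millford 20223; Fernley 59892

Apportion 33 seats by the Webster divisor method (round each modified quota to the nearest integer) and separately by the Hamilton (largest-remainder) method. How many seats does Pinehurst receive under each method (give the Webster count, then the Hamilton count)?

1 and 0

Webster: Pinehurst 1, Stonebridge 2, Millford 8, Fernley 22.
Hamilton: Pinehurst 0, Stonebridge 2, Millford 8, Fernley 23.
Pinehurst gets 1 under Webster and 0 under Hamilton.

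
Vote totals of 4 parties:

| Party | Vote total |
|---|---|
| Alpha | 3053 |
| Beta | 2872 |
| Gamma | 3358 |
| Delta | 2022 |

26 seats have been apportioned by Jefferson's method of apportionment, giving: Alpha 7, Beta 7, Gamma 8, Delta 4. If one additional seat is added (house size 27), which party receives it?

Priority for the next seat is population ÷ (current seats + 1).
Priorities: Alpha 381.625, Beta 359.000, Gamma 373.111, Delta 404.400.
Highest priority: Delta.

Delta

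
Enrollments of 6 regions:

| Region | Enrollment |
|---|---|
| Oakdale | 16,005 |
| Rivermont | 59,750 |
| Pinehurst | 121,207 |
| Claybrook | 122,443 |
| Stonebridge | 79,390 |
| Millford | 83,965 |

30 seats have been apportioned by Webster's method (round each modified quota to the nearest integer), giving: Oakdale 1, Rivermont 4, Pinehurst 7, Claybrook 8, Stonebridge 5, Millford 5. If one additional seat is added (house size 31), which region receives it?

Pinehurst

Priority for the next seat is population ÷ (current seats + 0.5).
Priorities: Oakdale 10670.000, Rivermont 13277.778, Pinehurst 16160.933, Claybrook 14405.059, Stonebridge 14434.545, Millford 15266.364.
Highest priority: Pinehurst.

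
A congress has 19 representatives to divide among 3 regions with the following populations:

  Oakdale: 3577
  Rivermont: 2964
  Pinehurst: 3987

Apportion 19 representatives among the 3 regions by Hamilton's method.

Standard divisor: 10528 ÷ 19 ≈ 554.105.
Standard quotas: Oakdale 6.455, Rivermont 5.349, Pinehurst 7.195.
Lower quotas: Oakdale 6, Rivermont 5, Pinehurst 7 (sum 18, leaving 1 seat).
Remainders in descending order: Oakdale 0.455, Rivermont 0.349, Pinehurst 0.195.
The surplus seat goes to Oakdale.

Oakdale=7; Rivermont=5; Pinehurst=7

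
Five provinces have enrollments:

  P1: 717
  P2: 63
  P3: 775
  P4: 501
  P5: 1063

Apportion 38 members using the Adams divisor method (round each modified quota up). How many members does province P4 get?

6

Standard divisor 3119/38 ≈ 82.079; standard quotas: P1 8.735, P2 0.768, P3 9.442, P4 6.104, P5 12.951.
Rounding up gives 9, 1, 10, 7, 13 = 40 seats, so the divisor must be adjusted.
With modified divisor 87: modified quotas P1 8.241, P2 0.724, P3 8.908, P4 5.759, P5 12.218.
Rounding up: P1 9, P2 1, P3 9, P4 6, P5 13 (total 38).
P4 receives 6.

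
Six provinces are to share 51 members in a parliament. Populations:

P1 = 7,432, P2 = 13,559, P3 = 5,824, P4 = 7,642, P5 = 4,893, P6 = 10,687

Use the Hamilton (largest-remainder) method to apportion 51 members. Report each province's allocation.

P1=7, P2=14, P3=6, P4=8, P5=5, P6=11

Total 50037; standard divisor 50037/51 ≈ 981.118.
Standard quotas: P1 7.5750, P2 13.8200, P3 5.9361, P4 7.7891, P5 4.9872, P6 10.8927.
Lower quotas: P1 7, P2 13, P3 5, P4 7, P5 4, P6 10 (sum 46, leaving 5 seats).
Remainders in descending order: P5 0.9872, P3 0.9361, P6 0.8927, P2 0.8200, P4 0.7891, P1 0.5750.
Largest remainders: P5, P3, P6, P2, P4 receive the extra seats.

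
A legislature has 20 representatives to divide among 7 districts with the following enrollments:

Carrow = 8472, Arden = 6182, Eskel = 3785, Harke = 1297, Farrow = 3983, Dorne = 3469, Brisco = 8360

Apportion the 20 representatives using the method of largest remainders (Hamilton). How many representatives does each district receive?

Carrow: 5; Arden: 3; Eskel: 2; Harke: 1; Farrow: 2; Dorne: 2; Brisco: 5

Standard divisor: 35548 ÷ 20 ≈ 1777.4.
Standard quotas: Carrow 4.7665, Arden 3.4781, Eskel 2.1295, Harke 0.7297, Farrow 2.2409, Dorne 1.9517, Brisco 4.7035.
Lower quotas: Carrow 4, Arden 3, Eskel 2, Harke 0, Farrow 2, Dorne 1, Brisco 4 (sum 16, leaving 4 seats).
Remainders in descending order: Dorne 0.9517, Carrow 0.7665, Harke 0.7297, Brisco 0.7035, Arden 0.4781, Farrow 0.2409, Eskel 0.1295.
Largest remainders: Dorne, Carrow, Harke, Brisco receive the extra seats.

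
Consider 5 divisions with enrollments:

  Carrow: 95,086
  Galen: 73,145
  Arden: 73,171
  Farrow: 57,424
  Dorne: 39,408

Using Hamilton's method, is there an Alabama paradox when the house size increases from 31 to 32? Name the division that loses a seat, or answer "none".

none

At 31 seats: Carrow 9, Galen 7, Arden 7, Farrow 5, Dorne 3.
At 32 seats: Carrow 9, Galen 7, Arden 7, Farrow 5, Dorne 4.
No division's allocation decreased.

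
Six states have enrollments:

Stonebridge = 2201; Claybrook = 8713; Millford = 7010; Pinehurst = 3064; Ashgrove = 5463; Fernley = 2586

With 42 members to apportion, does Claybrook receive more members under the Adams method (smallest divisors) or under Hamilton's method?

Hamilton

Adams: Stonebridge 3, Claybrook 12, Millford 10, Pinehurst 5, Ashgrove 8, Fernley 4.
Hamilton: Stonebridge 3, Claybrook 13, Millford 10, Pinehurst 4, Ashgrove 8, Fernley 4.
Claybrook gets 12 under Adams and 13 under Hamilton.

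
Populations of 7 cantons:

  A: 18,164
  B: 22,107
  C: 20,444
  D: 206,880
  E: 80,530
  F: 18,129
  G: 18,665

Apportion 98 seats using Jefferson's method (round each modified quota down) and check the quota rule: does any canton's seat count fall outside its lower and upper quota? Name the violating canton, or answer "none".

D

Standard quotas: A 4.625, B 5.628, C 5.205, D 52.671, E 20.503, F 4.616, G 4.752.
Jefferson allocation: A 4, B 5, C 5, D 55, E 21, F 4, G 4.
D has quota 52.671 (lower 52, upper 53) but receives 55 — outside the quota interval.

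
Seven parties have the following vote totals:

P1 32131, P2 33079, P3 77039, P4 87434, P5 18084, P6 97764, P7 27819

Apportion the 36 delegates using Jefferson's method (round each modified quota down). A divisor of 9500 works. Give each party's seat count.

P1=3, P2=3, P3=8, P4=9, P5=1, P6=10, P7=2

With modified divisor 9500: modified quotas P1 3.382, P2 3.482, P3 8.109, P4 9.204, P5 1.904, P6 10.291, P7 2.928.
Rounding down: P1 3, P2 3, P3 8, P4 9, P5 1, P6 10, P7 2 (total 36).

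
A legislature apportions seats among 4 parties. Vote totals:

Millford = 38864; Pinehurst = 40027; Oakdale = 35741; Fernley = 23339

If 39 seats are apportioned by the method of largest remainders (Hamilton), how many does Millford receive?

11

The standard divisor is 137971/39 ≈ 3537.718.
Standard quotas: Millford 10.9856, Pinehurst 11.3144, Oakdale 10.1028, Fernley 6.5972.
Lower quotas: Millford 10, Pinehurst 11, Oakdale 10, Fernley 6 (sum 37, leaving 2 seats).
Remainders in descending order: Millford 0.9856, Fernley 0.5972, Pinehurst 0.3144, Oakdale 0.1028.
Largest remainders: Millford, Fernley receive the extra seats.
Millford receives 11.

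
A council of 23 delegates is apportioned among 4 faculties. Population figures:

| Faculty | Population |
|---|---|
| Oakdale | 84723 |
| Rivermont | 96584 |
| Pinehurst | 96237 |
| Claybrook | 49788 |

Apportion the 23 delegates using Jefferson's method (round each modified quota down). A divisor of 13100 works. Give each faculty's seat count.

Oakdale 6, Rivermont 7, Pinehurst 7, Claybrook 3

With modified divisor 13100: modified quotas Oakdale 6.467, Rivermont 7.373, Pinehurst 7.346, Claybrook 3.801.
Rounding down: Oakdale 6, Rivermont 7, Pinehurst 7, Claybrook 3 (total 23).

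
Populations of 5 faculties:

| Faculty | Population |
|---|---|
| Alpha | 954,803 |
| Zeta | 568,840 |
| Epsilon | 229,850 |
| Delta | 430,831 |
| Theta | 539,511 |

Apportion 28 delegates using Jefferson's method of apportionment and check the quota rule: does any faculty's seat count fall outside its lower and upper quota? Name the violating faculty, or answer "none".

none

Standard quotas: Alpha 9.815, Zeta 5.847, Epsilon 2.363, Delta 4.429, Theta 5.546.
Jefferson allocation: Alpha 10, Zeta 6, Epsilon 2, Delta 4, Theta 6.
Every allocation lies between the lower and upper quota.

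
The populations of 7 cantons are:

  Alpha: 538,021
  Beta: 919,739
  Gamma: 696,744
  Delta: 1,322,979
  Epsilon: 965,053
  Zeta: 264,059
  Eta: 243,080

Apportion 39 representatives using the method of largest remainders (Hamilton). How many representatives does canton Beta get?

The standard divisor is 4949675/39 ≈ 126914.744.
Standard quotas: Alpha 4.2392, Beta 7.2469, Gamma 5.4899, Delta 10.4242, Epsilon 7.6039, Zeta 2.0806, Eta 1.9153.
Lower quotas: Alpha 4, Beta 7, Gamma 5, Delta 10, Epsilon 7, Zeta 2, Eta 1 (sum 36, leaving 3 seats).
Remainders in descending order: Eta 0.9153, Epsilon 0.6039, Gamma 0.4899, Delta 0.4242, Beta 0.2469, Alpha 0.2392, Zeta 0.0806.
Largest remainders: Eta, Epsilon, Gamma receive the extra seats.
Beta receives 7.

7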